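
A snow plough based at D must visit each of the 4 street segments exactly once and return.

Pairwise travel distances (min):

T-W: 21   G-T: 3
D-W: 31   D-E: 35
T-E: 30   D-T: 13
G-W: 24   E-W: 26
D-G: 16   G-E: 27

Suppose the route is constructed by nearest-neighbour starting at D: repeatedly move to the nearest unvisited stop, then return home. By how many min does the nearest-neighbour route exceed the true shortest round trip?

Excess over optimum: 1 min.

From D: T=13, G=16, W=31, E=35 → choose T (13).
From T: G=3, W=21, E=30 → choose G (3).
From G: W=24, E=27 → choose W (24).
From W: E=26 → choose E (26).
NN route D → T → G → W → E → D costs 101.
Optimal: D → T → G → E → W → D costs 100 (by enumerating all 12 distinct tours).
Excess = 101 − 100 = 1.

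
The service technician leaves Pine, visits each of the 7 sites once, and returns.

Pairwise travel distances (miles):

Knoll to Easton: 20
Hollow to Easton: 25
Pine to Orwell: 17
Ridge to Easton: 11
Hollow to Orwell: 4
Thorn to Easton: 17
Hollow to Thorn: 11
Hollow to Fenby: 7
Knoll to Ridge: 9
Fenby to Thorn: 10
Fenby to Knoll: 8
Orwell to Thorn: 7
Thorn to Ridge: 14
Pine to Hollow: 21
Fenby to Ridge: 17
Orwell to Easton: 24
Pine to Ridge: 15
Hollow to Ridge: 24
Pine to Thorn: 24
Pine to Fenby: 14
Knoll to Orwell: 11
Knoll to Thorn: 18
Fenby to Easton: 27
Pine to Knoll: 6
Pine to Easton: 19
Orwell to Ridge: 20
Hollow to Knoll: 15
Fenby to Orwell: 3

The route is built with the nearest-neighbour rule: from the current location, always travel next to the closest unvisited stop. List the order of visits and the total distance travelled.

76 miles along Pine → Knoll → Fenby → Orwell → Hollow → Thorn → Ridge → Easton → Pine.

At Pine the remaining stops are Knoll 6, Fenby 14, Ridge 15, Orwell 17, Easton 19, Hollow 21, Thorn 24; go to Knoll.
At Knoll the remaining stops are Fenby 8, Ridge 9, Orwell 11, Hollow 15, Thorn 18, Easton 20; go to Fenby.
At Fenby the remaining stops are Orwell 3, Hollow 7, Thorn 10, Ridge 17, Easton 27; go to Orwell.
At Orwell the remaining stops are Hollow 4, Thorn 7, Ridge 20, Easton 24; go to Hollow.
At Hollow the remaining stops are Thorn 11, Ridge 24, Easton 25; go to Thorn.
At Thorn the remaining stops are Ridge 14, Easton 17; go to Ridge.
At Ridge the remaining stops are Easton 11; go to Easton.
Return Easton→Pine: 19.
Total = 6 + 8 + 3 + 4 + 11 + 14 + 11 + 19 = 76.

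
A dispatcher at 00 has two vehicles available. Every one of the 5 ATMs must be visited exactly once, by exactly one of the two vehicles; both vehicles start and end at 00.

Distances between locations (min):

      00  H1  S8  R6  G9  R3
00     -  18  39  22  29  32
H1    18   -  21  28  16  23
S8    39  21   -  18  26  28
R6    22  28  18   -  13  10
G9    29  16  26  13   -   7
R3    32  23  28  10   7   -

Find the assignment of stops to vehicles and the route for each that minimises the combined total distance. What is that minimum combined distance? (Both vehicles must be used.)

Minimum combined distance: 139 min.

There are 2^4 − 1 = 15 ways to divide the 5 stops into two non-empty groups. For each, the best each vehicle can do is its own shortest tour through its group:
  {H1} + {S8, R6, G9, R3}: 36 + 103 = 139
  {S8} + {H1, R6, G9, R3}: 78 + 73 = 151
  {H1, S8} + {R6, G9, R3}: 78 + 68 = 146
  {R6} + {H1, S8, G9, R3}: 44 + 103 = 147
  {H1, R6} + {S8, G9, R3}: 68 + 103 = 171
  {S8, R6} + {H1, G9, R3}: 79 + 73 = 152
  … (15 splits in total)
Best: vehicle 1 00 → H1 → 00 = 36; vehicle 2 00 → S8 → R6 → R3 → G9 → 00 = 103; combined 139.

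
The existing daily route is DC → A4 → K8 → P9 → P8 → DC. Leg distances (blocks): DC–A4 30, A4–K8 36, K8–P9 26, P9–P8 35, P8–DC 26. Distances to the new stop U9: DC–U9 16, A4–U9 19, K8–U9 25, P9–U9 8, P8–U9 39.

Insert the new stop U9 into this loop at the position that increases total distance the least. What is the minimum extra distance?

Insertion cost between consecutive stops i–j is d(i,U9) + d(U9,j) − d(i,j):
  between DC and A4: 16 + 19 − 30 = 5
  between A4 and K8: 19 + 25 − 36 = 8
  between K8 and P9: 25 + 8 − 26 = 7
  between P9 and P8: 8 + 39 − 35 = 12
  between P8 and DC: 39 + 16 − 26 = 29
Cheapest insertion is between DC and A4, adding 5.
New total = 153 + 5 = 158.

+5 blocks — insert U9 between DC and A4.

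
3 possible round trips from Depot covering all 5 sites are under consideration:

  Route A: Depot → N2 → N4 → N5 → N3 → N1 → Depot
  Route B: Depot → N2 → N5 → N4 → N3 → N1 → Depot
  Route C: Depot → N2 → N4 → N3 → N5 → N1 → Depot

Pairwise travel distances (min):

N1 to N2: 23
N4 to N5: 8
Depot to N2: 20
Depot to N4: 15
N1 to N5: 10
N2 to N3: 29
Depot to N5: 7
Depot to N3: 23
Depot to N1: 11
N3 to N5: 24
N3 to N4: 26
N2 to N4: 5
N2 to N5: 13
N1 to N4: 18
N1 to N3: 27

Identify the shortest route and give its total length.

Route A: 20 + 5 + 8 + 24 + 27 + 11 = 95
Route B: 20 + 13 + 8 + 26 + 27 + 11 = 105
Route C: 20 + 5 + 26 + 24 + 10 + 11 = 96

Shortest is Route A, total 95 min.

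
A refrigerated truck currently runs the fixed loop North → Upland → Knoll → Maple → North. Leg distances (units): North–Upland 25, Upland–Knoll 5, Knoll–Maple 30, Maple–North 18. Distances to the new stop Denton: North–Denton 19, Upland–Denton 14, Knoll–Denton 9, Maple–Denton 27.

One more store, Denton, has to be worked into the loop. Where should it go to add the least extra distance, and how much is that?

Insertion cost between consecutive stops i–j is d(i,Denton) + d(Denton,j) − d(i,j):
  between North and Upland: 19 + 14 − 25 = 8
  between Upland and Knoll: 14 + 9 − 5 = 18
  between Knoll and Maple: 9 + 27 − 30 = 6
  between Maple and North: 27 + 19 − 18 = 28
Cheapest insertion is between Knoll and Maple, adding 6.
New total = 78 + 6 = 84.

Adding 6 by placing Denton on the Knoll–Maple leg.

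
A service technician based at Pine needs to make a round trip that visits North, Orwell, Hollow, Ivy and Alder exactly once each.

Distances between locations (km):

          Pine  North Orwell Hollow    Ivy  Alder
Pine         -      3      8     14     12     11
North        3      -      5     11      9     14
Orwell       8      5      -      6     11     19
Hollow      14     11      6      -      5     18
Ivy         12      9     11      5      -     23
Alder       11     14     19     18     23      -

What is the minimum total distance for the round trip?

Shortest round trip = 53 km.

There are 60 distinct closed tours to check (reversals are equivalent).
Pine - North - Orwell - Hollow - Ivy - Alder - Pine: 3+5+6+5+23+11 = 53
Pine - North - Orwell - Hollow - Alder - Ivy - Pine: 3+5+6+18+23+12 = 67
Pine - North - Orwell - Ivy - Hollow - Alder - Pine: 3+5+11+5+18+11 = 53
Pine - North - Orwell - Ivy - Alder - Hollow - Pine: 3+5+11+23+18+14 = 74
Pine - North - Orwell - Alder - Hollow - Ivy - Pine: 3+5+19+18+5+12 = 62
Pine - North - Orwell - Alder - Ivy - Hollow - Pine: 3+5+19+23+5+14 = 69
Pine - North - Hollow - Orwell - Ivy - Alder - Pine: 3+11+6+11+23+11 = 65
Pine - North - Hollow - Orwell - Alder - Ivy - Pine: 3+11+6+19+23+12 = 74
Pine - North - Hollow - Ivy - Orwell - Alder - Pine: 3+11+5+11+19+11 = 60
Pine - North - Hollow - Ivy - Alder - Orwell - Pine: 3+11+5+23+19+8 = 69
Pine - North - Hollow - Alder - Orwell - Ivy - Pine: 3+11+18+19+11+12 = 74
Pine - North - Hollow - Alder - Ivy - Orwell - Pine: 3+11+18+23+11+8 = 74
Pine - North - Ivy - Orwell - Hollow - Alder - Pine: 3+9+11+6+18+11 = 58
Pine - North - Ivy - Orwell - Alder - Hollow - Pine: 3+9+11+19+18+14 = 74
… (46 more)
The minimum is 53.
One optimal route: Pine → North → Orwell → Hollow → Ivy → Alder → Pine (or its reverse).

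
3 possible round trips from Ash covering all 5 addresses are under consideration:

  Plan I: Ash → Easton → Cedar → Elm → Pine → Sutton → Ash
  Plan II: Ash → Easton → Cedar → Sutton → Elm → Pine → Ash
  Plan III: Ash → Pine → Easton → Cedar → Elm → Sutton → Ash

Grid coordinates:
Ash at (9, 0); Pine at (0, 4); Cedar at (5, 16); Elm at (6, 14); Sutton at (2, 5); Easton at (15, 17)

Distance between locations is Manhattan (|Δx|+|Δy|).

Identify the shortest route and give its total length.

Shortest is Plan I, total 68.

Plan I: 23 + 11 + 3 + 16 + 3 + 12 = 68
Plan II: 23 + 11 + 14 + 13 + 16 + 13 = 90
Plan III: 13 + 28 + 11 + 3 + 13 + 12 = 80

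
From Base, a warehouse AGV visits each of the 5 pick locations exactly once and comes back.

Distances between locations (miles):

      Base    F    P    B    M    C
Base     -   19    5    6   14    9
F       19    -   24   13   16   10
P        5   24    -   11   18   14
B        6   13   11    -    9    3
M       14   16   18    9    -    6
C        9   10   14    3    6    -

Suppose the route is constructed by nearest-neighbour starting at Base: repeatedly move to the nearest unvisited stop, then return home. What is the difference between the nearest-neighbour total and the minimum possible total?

From Base: P=5, B=6, C=9, M=14, F=19 → choose P (5).
From P: B=11, C=14, M=18, F=24 → choose B (11).
From B: C=3, M=9, F=13 → choose C (3).
From C: M=6, F=10 → choose M (6).
From M: F=16 → choose F (16).
NN route Base → P → B → C → M → F → Base costs 60.
Optimal: Base → P → M → F → C → B → Base costs 58 (by enumerating all 60 distinct tours).
Excess = 60 − 58 = 2.

The nearest-neighbour route is 2 miles longer than optimal.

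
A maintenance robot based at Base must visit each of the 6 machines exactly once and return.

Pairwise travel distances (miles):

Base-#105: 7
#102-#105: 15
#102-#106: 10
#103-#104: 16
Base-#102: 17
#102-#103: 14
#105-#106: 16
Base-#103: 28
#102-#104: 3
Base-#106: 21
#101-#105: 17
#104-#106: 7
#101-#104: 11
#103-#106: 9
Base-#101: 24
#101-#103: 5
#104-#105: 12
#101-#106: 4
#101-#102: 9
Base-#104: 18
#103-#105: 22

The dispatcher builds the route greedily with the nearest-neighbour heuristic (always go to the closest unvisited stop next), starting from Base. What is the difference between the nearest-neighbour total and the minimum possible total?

Base: #105=7, #102=17, #104=18, #106=21, #101=24, #103=28 ⇒ #105
#105: #104=12, #102=15, #106=16, #101=17, #103=22 ⇒ #104
#104: #102=3, #106=7, #101=11, #103=16 ⇒ #102
#102: #101=9, #106=10, #103=14 ⇒ #101
#101: #106=4, #103=5 ⇒ #106
#106: #103=9 ⇒ #103
NN route Base → #105 → #104 → #102 → #101 → #106 → #103 → Base costs 72.
Optimal: Base → #102 → #104 → #106 → #101 → #103 → #105 → Base costs 65 (by enumerating all 360 distinct tours).
Excess = 72 − 65 = 7.

7 miles longer than the optimal tour.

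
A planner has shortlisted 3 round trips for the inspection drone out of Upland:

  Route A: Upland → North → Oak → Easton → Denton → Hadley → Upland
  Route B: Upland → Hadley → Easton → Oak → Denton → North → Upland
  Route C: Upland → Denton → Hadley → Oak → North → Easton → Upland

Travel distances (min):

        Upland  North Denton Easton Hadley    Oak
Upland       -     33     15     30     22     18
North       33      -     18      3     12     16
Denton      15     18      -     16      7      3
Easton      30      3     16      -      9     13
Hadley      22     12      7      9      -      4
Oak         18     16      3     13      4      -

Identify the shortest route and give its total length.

Route A: 33 + 16 + 13 + 16 + 7 + 22 = 107
Route B: 22 + 9 + 13 + 3 + 18 + 33 = 98
Route C: 15 + 7 + 4 + 16 + 3 + 30 = 75

Shortest is Route C, total 75 min.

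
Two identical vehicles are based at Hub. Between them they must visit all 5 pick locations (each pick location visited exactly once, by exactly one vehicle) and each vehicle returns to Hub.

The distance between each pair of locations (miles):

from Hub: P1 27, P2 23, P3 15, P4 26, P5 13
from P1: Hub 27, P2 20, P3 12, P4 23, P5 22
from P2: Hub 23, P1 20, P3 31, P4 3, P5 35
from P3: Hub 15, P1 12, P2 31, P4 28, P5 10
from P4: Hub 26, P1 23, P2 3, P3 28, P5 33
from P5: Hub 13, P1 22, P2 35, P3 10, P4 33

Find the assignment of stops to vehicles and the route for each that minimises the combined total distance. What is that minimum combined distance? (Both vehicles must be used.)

Minimum combined distance: 102 miles.

Check every non-empty split of the stops between the two vehicles; for each half take its own optimal tour:
  {P1} + {P2, P3, P4, P5}: 54 + 77 = 131
  {P2} + {P1, P3, P4, P5}: 46 + 84 = 130
  {P1, P2} + {P3, P4, P5}: 70 + 77 = 147
  {P3} + {P1, P2, P4, P5}: 30 + 84 = 114
  {P1, P3} + {P2, P4, P5}: 54 + 72 = 126
  {P2, P3} + {P1, P4, P5}: 69 + 84 = 153
  … (15 splits in total)
  {P1, P2, P3, P4} + {P5}: 76 + 26 = 102  ← best
Best: vehicle 1 Hub → P2 → P4 → P1 → P3 → Hub = 76; vehicle 2 Hub → P5 → Hub = 26; combined 102.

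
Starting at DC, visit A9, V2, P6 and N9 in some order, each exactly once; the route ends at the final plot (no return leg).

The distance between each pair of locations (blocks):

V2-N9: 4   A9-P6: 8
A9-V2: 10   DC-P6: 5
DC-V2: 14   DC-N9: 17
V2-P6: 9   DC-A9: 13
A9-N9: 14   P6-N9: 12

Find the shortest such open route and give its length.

There are 4! = 24 possible orderings.
DC→A9→V2→P6→N9: 13+10+9+12 = 44
DC→A9→V2→N9→P6: 13+10+4+12 = 39
DC→A9→P6→V2→N9: 13+8+9+4 = 34
DC→A9→P6→N9→V2: 13+8+12+4 = 37
DC→A9→N9→V2→P6: 13+14+4+9 = 40
DC→A9→N9→P6→V2: 13+14+12+9 = 48
DC→V2→A9→P6→N9: 14+10+8+12 = 44
DC→V2→A9→N9→P6: 14+10+14+12 = 50
DC→V2→P6→A9→N9: 14+9+8+14 = 45
DC→V2→P6→N9→A9: 14+9+12+14 = 49
DC→V2→N9→A9→P6: 14+4+14+8 = 40
DC→V2→N9→P6→A9: 14+4+12+8 = 38
DC→P6→A9→V2→N9: 5+8+10+4 = 27
DC→P6→A9→N9→V2: 5+8+14+4 = 31
… (10 more)
The minimum is 27.
One shortest path: DC → P6 → A9 → V2 → N9.

27 blocks — the minimum one-way total.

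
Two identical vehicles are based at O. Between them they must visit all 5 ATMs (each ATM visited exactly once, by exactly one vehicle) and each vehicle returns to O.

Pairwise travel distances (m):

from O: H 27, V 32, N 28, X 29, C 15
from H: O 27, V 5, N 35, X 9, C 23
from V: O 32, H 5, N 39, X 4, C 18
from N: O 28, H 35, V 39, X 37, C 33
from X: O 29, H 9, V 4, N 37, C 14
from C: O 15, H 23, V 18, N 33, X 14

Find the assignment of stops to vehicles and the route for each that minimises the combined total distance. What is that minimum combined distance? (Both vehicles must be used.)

Check every non-empty split of the stops between the two vehicles; for each half take its own optimal tour:
  {H} + {V, N, X, C}: 54 + 100 = 154
  {V} + {H, N, X, C}: 64 + 101 = 165
  {H, V} + {N, X, C}: 64 + 94 = 158
  {N} + {H, V, X, C}: 56 + 65 = 121
  {H, N} + {V, X, C}: 90 + 65 = 155
  {V, N} + {H, X, C}: 99 + 65 = 164
  … (15 splits in total)
Best: vehicle 1 O → N → O = 56; vehicle 2 O → H → V → X → C → O = 65; combined 121.

Minimum combined distance: 121 m.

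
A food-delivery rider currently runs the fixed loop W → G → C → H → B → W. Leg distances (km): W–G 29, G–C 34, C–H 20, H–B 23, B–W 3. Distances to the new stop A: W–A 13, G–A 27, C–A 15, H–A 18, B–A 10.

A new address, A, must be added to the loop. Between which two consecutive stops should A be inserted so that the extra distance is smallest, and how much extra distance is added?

+5 km — insert A between H and B.

Insertion cost between consecutive stops i–j is d(i,A) + d(A,j) − d(i,j):
  between W and G: 13 + 27 − 29 = 11
  between G and C: 27 + 15 − 34 = 8
  between C and H: 15 + 18 − 20 = 13
  between H and B: 18 + 10 − 23 = 5
  between B and W: 10 + 13 − 3 = 20
Cheapest insertion is between H and B, adding 5.
New total = 109 + 5 = 114.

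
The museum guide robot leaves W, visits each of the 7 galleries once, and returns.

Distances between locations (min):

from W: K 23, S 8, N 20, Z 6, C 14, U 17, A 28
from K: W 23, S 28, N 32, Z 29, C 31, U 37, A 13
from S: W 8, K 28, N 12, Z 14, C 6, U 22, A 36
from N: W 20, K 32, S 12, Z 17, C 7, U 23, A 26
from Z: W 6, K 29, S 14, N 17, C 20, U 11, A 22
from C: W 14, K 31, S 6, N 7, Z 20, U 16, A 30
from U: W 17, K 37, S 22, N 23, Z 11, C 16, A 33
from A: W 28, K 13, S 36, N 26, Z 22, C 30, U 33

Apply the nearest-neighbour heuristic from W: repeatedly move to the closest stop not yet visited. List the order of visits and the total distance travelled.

W → [Z:6 / S:8 / C:14 / U:17 / N:20 / K:23 / A:28] → Z (6)
Z → [U:11 / S:14 / N:17 / C:20 / A:22 / K:29] → U (11)
U → [C:16 / S:22 / N:23 / A:33 / K:37] → C (16)
C → [S:6 / N:7 / A:30 / K:31] → S (6)
S → [N:12 / K:28 / A:36] → N (12)
N → [A:26 / K:32] → A (26)
A → [K:13] → K (13)
Return K→W: 23.
Total = 6 + 11 + 16 + 6 + 12 + 26 + 13 + 23 = 113.

113 min along W → Z → U → C → S → N → A → K → W.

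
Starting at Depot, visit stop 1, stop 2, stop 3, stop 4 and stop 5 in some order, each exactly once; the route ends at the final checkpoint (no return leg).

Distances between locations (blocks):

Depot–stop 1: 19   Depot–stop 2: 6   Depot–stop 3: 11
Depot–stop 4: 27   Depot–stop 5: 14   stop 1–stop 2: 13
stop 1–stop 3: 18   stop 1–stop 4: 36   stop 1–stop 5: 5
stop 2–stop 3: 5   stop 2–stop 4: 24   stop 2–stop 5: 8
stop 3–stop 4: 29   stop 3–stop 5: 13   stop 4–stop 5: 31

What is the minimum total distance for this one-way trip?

There are 5! = 120 possible orderings.
Depot - stop 1 - stop 2 - stop 3 - stop 4 - stop 5: 19+13+5+29+31 = 97
Depot - stop 1 - stop 2 - stop 3 - stop 5 - stop 4: 19+13+5+13+31 = 81
Depot - stop 1 - stop 2 - stop 4 - stop 3 - stop 5: 19+13+24+29+13 = 98
Depot - stop 1 - stop 2 - stop 4 - stop 5 - stop 3: 19+13+24+31+13 = 100
Depot - stop 1 - stop 2 - stop 5 - stop 3 - stop 4: 19+13+8+13+29 = 82
Depot - stop 1 - stop 2 - stop 5 - stop 4 - stop 3: 19+13+8+31+29 = 100
Depot - stop 1 - stop 3 - stop 2 - stop 4 - stop 5: 19+18+5+24+31 = 97
Depot - stop 1 - stop 3 - stop 2 - stop 5 - stop 4: 19+18+5+8+31 = 81
Depot - stop 1 - stop 3 - stop 4 - stop 2 - stop 5: 19+18+29+24+8 = 98
Depot - stop 1 - stop 3 - stop 4 - stop 5 - stop 2: 19+18+29+31+8 = 105
Depot - stop 1 - stop 3 - stop 5 - stop 2 - stop 4: 19+18+13+8+24 = 82
Depot - stop 1 - stop 3 - stop 5 - stop 4 - stop 2: 19+18+13+31+24 = 105
Depot - stop 1 - stop 4 - stop 2 - stop 3 - stop 5: 19+36+24+5+13 = 97
Depot - stop 1 - stop 4 - stop 2 - stop 5 - stop 3: 19+36+24+8+13 = 100
… (106 more)
Depot - stop 2 - stop 3 - stop 1 - stop 5 - stop 4: 6+5+18+5+31 = 65  ← best
The minimum is 65.
One shortest path: Depot → stop 2 → stop 3 → stop 1 → stop 5 → stop 4.

Minimum one-way distance = 65 blocks.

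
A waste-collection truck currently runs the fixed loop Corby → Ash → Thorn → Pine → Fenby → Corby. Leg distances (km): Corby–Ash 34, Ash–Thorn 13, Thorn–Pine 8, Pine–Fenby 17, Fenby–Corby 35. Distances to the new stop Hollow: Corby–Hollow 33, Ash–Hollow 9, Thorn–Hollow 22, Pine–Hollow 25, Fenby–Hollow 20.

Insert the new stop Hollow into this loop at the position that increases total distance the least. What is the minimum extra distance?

Insertion cost between consecutive stops i–j is d(i,Hollow) + d(Hollow,j) − d(i,j):
  between Corby and Ash: 33 + 9 − 34 = 8
  between Ash and Thorn: 9 + 22 − 13 = 18
  between Thorn and Pine: 22 + 25 − 8 = 39
  between Pine and Fenby: 25 + 20 − 17 = 28
  between Fenby and Corby: 20 + 33 − 35 = 18
Cheapest insertion is between Corby and Ash, adding 8.
New total = 107 + 8 = 115.

Adding 8 km by placing Hollow on the Corby–Ash leg.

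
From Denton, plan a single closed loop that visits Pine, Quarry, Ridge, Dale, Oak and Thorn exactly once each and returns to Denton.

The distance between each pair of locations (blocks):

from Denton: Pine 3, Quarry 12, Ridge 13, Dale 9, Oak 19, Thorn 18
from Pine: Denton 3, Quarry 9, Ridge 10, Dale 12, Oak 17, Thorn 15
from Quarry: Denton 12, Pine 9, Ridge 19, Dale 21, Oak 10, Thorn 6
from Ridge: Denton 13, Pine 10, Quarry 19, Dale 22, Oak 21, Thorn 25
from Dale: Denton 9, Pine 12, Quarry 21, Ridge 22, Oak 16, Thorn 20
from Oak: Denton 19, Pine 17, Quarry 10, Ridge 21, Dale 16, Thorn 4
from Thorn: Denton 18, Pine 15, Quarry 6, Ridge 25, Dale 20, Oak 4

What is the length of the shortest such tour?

Denton - Pine - Quarry - Ridge - Dale - Oak - Thorn - Denton: 3+9+19+22+16+4+18 = 91
Denton - Pine - Quarry - Ridge - Dale - Thorn - Oak - Denton: 3+9+19+22+20+4+19 = 96
Denton - Pine - Quarry - Ridge - Oak - Dale - Thorn - Denton: 3+9+19+21+16+20+18 = 106
Denton - Pine - Quarry - Ridge - Oak - Thorn - Dale - Denton: 3+9+19+21+4+20+9 = 85
Denton - Pine - Quarry - Ridge - Thorn - Dale - Oak - Denton: 3+9+19+25+20+16+19 = 111
Denton - Pine - Quarry - Ridge - Thorn - Oak - Dale - Denton: 3+9+19+25+4+16+9 = 85
Denton - Pine - Quarry - Dale - Ridge - Oak - Thorn - Denton: 3+9+21+22+21+4+18 = 98
Denton - Pine - Quarry - Dale - Ridge - Thorn - Oak - Denton: 3+9+21+22+25+4+19 = 103
… (352 more)
Denton - Pine - Ridge - Quarry - Thorn - Oak - Dale - Denton: 3+10+19+6+4+16+9 = 67  ← best
The minimum is 67.
One optimal route: Denton → Pine → Ridge → Quarry → Thorn → Oak → Dale → Denton (or its reverse).

Shortest round trip = 67 blocks.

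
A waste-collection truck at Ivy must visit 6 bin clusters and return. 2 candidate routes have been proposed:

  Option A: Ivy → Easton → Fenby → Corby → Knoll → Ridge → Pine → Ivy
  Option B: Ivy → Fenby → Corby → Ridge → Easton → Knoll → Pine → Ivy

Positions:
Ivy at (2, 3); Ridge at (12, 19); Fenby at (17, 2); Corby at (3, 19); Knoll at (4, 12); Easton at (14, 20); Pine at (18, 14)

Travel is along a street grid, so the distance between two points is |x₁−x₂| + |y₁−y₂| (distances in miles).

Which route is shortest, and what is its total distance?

Shortest is Option B, total 120 miles.

Option A: 29 + 21 + 31 + 8 + 15 + 11 + 27 = 142
Option B: 16 + 31 + 9 + 3 + 18 + 16 + 27 = 120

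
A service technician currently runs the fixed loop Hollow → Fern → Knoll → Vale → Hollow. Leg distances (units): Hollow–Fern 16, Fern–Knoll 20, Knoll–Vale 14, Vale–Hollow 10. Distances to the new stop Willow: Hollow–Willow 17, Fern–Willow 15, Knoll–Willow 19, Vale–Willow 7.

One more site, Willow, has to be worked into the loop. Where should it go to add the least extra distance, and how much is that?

Insertion cost between consecutive stops i–j is d(i,Willow) + d(Willow,j) − d(i,j):
  between Hollow and Fern: 17 + 15 − 16 = 16
  between Fern and Knoll: 15 + 19 − 20 = 14
  between Knoll and Vale: 19 + 7 − 14 = 12
  between Vale and Hollow: 7 + 17 − 10 = 14
Cheapest insertion is between Knoll and Vale, adding 12.
New total = 60 + 12 = 72.

Minimum extra distance: 12, inserting Willow between Knoll and Vale.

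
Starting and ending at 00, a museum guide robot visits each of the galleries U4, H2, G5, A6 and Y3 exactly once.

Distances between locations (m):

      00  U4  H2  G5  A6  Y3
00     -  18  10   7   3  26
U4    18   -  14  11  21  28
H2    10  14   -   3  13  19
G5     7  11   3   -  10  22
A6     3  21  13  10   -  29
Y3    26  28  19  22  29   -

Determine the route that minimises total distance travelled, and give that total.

There are 60 distinct closed tours to check (reversals are equivalent).
00 - U4 - H2 - G5 - A6 - Y3 - 00: 18+14+3+10+29+26 = 100
00 - U4 - H2 - G5 - Y3 - A6 - 00: 18+14+3+22+29+3 = 89
00 - U4 - H2 - A6 - G5 - Y3 - 00: 18+14+13+10+22+26 = 103
00 - U4 - H2 - A6 - Y3 - G5 - 00: 18+14+13+29+22+7 = 103
00 - U4 - H2 - Y3 - G5 - A6 - 00: 18+14+19+22+10+3 = 86
00 - U4 - H2 - Y3 - A6 - G5 - 00: 18+14+19+29+10+7 = 97
00 - U4 - G5 - H2 - A6 - Y3 - 00: 18+11+3+13+29+26 = 100
00 - U4 - G5 - H2 - Y3 - A6 - 00: 18+11+3+19+29+3 = 83
00 - U4 - G5 - A6 - H2 - Y3 - 00: 18+11+10+13+19+26 = 97
00 - U4 - G5 - A6 - Y3 - H2 - 00: 18+11+10+29+19+10 = 97
00 - U4 - G5 - Y3 - H2 - A6 - 00: 18+11+22+19+13+3 = 86
00 - U4 - G5 - Y3 - A6 - H2 - 00: 18+11+22+29+13+10 = 103
00 - U4 - A6 - H2 - G5 - Y3 - 00: 18+21+13+3+22+26 = 103
00 - U4 - A6 - H2 - Y3 - G5 - 00: 18+21+13+19+22+7 = 100
… (46 more)
00 - U4 - Y3 - H2 - G5 - A6 - 00: 18+28+19+3+10+3 = 81  ← best
The minimum is 81.
One optimal route: 00 → U4 → Y3 → H2 → G5 → A6 → 00 (or its reverse).

Shortest round trip = 81 m.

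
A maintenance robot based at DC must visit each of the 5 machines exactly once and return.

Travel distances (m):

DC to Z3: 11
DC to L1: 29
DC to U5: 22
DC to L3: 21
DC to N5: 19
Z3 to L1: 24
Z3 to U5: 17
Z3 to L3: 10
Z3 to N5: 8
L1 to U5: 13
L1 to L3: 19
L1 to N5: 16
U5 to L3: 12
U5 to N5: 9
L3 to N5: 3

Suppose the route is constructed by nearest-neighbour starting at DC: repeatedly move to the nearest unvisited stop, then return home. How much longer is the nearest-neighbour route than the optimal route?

The nearest-neighbour route is 1 m longer than optimal.

DC: Z3=11, N5=19, L3=21, U5=22, L1=29 ⇒ Z3
Z3: N5=8, L3=10, U5=17, L1=24 ⇒ N5
N5: L3=3, U5=9, L1=16 ⇒ L3
L3: U5=12, L1=19 ⇒ U5
U5: L1=13 ⇒ L1
NN route DC → Z3 → N5 → L3 → U5 → L1 → DC costs 76.
Optimal: DC → Z3 → L3 → N5 → L1 → U5 → DC costs 75 (by enumerating all 60 distinct tours).
Excess = 76 − 75 = 1.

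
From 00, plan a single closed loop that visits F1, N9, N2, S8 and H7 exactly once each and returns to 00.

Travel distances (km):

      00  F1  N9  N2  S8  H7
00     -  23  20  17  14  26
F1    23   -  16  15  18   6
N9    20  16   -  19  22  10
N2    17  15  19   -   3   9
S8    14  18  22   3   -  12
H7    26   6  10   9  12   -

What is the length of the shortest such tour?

Minimum total distance: 68 km.

There are 60 distinct closed tours to check (reversals are equivalent).
00-F1-N9-N2-S8-H7-00: 23+16+19+3+12+26 = 99
00-F1-N9-N2-H7-S8-00: 23+16+19+9+12+14 = 93
00-F1-N9-S8-N2-H7-00: 23+16+22+3+9+26 = 99
00-F1-N9-S8-H7-N2-00: 23+16+22+12+9+17 = 99
00-F1-N9-H7-N2-S8-00: 23+16+10+9+3+14 = 75
00-F1-N9-H7-S8-N2-00: 23+16+10+12+3+17 = 81
00-F1-N2-N9-S8-H7-00: 23+15+19+22+12+26 = 117
00-F1-N2-N9-H7-S8-00: 23+15+19+10+12+14 = 93
00-F1-N2-S8-N9-H7-00: 23+15+3+22+10+26 = 99
00-F1-N2-S8-H7-N9-00: 23+15+3+12+10+20 = 83
00-F1-N2-H7-N9-S8-00: 23+15+9+10+22+14 = 93
00-F1-N2-H7-S8-N9-00: 23+15+9+12+22+20 = 101
00-F1-S8-N9-N2-H7-00: 23+18+22+19+9+26 = 117
00-F1-S8-N9-H7-N2-00: 23+18+22+10+9+17 = 99
… (46 more)
00-N9-F1-H7-N2-S8-00: 20+16+6+9+3+14 = 68  ← best
The minimum is 68.
One optimal route: 00 → N9 → F1 → H7 → N2 → S8 → 00 (or its reverse).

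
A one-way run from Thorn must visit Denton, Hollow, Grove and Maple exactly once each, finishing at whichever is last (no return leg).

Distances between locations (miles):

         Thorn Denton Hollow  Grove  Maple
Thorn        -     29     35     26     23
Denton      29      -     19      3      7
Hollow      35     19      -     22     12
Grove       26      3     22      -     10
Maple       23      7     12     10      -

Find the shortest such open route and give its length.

There are 4! = 24 possible orderings.
Thorn - Denton - Hollow - Grove - Maple: 29+19+22+10 = 80
Thorn - Denton - Hollow - Maple - Grove: 29+19+12+10 = 70
Thorn - Denton - Grove - Hollow - Maple: 29+3+22+12 = 66
Thorn - Denton - Grove - Maple - Hollow: 29+3+10+12 = 54
Thorn - Denton - Maple - Hollow - Grove: 29+7+12+22 = 70
Thorn - Denton - Maple - Grove - Hollow: 29+7+10+22 = 68
Thorn - Hollow - Denton - Grove - Maple: 35+19+3+10 = 67
Thorn - Hollow - Denton - Maple - Grove: 35+19+7+10 = 71
Thorn - Hollow - Grove - Denton - Maple: 35+22+3+7 = 67
Thorn - Hollow - Grove - Maple - Denton: 35+22+10+7 = 74
Thorn - Hollow - Maple - Denton - Grove: 35+12+7+3 = 57
Thorn - Hollow - Maple - Grove - Denton: 35+12+10+3 = 60
Thorn - Grove - Denton - Hollow - Maple: 26+3+19+12 = 60
Thorn - Grove - Denton - Maple - Hollow: 26+3+7+12 = 48
… (10 more)
The minimum is 48.
One shortest path: Thorn → Grove → Denton → Maple → Hollow.

48 miles — the minimum one-way total.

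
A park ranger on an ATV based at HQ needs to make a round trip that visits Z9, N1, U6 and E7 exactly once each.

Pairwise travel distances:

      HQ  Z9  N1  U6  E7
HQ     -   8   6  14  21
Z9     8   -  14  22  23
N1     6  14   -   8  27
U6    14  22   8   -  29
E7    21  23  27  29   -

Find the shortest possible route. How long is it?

Minimum total distance: 74.

HQ - Z9 - N1 - U6 - E7 - HQ: 8+14+8+29+21 = 80
HQ - Z9 - N1 - E7 - U6 - HQ: 8+14+27+29+14 = 92
HQ - Z9 - U6 - N1 - E7 - HQ: 8+22+8+27+21 = 86
HQ - Z9 - U6 - E7 - N1 - HQ: 8+22+29+27+6 = 92
HQ - Z9 - E7 - N1 - U6 - HQ: 8+23+27+8+14 = 80
HQ - Z9 - E7 - U6 - N1 - HQ: 8+23+29+8+6 = 74
HQ - N1 - Z9 - U6 - E7 - HQ: 6+14+22+29+21 = 92
HQ - N1 - Z9 - E7 - U6 - HQ: 6+14+23+29+14 = 86
HQ - N1 - U6 - Z9 - E7 - HQ: 6+8+22+23+21 = 80
HQ - N1 - E7 - Z9 - U6 - HQ: 6+27+23+22+14 = 92
HQ - U6 - Z9 - N1 - E7 - HQ: 14+22+14+27+21 = 98
HQ - U6 - N1 - Z9 - E7 - HQ: 14+8+14+23+21 = 80
The minimum is 74.
One optimal route: HQ → Z9 → E7 → U6 → N1 → HQ (or its reverse).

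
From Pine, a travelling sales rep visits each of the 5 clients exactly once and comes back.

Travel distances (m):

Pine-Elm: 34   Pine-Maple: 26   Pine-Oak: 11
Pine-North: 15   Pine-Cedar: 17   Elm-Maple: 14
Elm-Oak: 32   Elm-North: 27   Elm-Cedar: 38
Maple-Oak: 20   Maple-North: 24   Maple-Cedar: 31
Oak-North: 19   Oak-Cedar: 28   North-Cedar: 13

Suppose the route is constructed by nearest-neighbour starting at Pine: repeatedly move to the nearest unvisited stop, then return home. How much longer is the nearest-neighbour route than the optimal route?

From Pine: Oak=11, North=15, Cedar=17, Maple=26, Elm=34 → choose Oak (11).
From Oak: North=19, Maple=20, Cedar=28, Elm=32 → choose North (19).
From North: Cedar=13, Maple=24, Elm=27 → choose Cedar (13).
From Cedar: Maple=31, Elm=38 → choose Maple (31).
From Maple: Elm=14 → choose Elm (14).
NN route Pine → Oak → North → Cedar → Maple → Elm → Pine costs 122.
Optimal: Pine → Oak → Maple → Elm → North → Cedar → Pine costs 102 (by enumerating all 60 distinct tours).
Excess = 122 − 102 = 20.

20 m longer than the optimal tour.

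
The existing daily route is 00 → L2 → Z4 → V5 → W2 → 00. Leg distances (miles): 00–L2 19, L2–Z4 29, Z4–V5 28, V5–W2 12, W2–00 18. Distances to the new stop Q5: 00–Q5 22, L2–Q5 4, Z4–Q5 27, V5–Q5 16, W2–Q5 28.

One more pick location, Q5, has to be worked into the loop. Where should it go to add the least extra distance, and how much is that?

Insertion cost between consecutive stops i–j is d(i,Q5) + d(Q5,j) − d(i,j):
  between 00 and L2: 22 + 4 − 19 = 7
  between L2 and Z4: 4 + 27 − 29 = 2
  between Z4 and V5: 27 + 16 − 28 = 15
  between V5 and W2: 16 + 28 − 12 = 32
  between W2 and 00: 28 + 22 − 18 = 32
Cheapest insertion is between L2 and Z4, adding 2.
New total = 106 + 2 = 108.

Adding 2 miles by placing Q5 on the L2–Z4 leg.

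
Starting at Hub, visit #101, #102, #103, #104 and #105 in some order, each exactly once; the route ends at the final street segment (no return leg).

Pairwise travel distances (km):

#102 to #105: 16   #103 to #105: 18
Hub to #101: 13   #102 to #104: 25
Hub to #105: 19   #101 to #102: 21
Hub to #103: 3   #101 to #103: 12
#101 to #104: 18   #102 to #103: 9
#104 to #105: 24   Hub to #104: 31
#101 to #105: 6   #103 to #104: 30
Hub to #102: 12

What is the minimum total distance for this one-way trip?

There are 5! = 120 possible orderings.
Hub - #101 - #102 - #103 - #104 - #105: 13+21+9+30+24 = 97
Hub - #101 - #102 - #103 - #105 - #104: 13+21+9+18+24 = 85
Hub - #101 - #102 - #104 - #103 - #105: 13+21+25+30+18 = 107
Hub - #101 - #102 - #104 - #105 - #103: 13+21+25+24+18 = 101
Hub - #101 - #102 - #105 - #103 - #104: 13+21+16+18+30 = 98
Hub - #101 - #102 - #105 - #104 - #103: 13+21+16+24+30 = 104
Hub - #101 - #103 - #102 - #104 - #105: 13+12+9+25+24 = 83
Hub - #101 - #103 - #102 - #105 - #104: 13+12+9+16+24 = 74
Hub - #101 - #103 - #104 - #102 - #105: 13+12+30+25+16 = 96
Hub - #101 - #103 - #104 - #105 - #102: 13+12+30+24+16 = 95
Hub - #101 - #103 - #105 - #102 - #104: 13+12+18+16+25 = 84
Hub - #101 - #103 - #105 - #104 - #102: 13+12+18+24+25 = 92
Hub - #101 - #104 - #102 - #103 - #105: 13+18+25+9+18 = 83
Hub - #101 - #104 - #102 - #105 - #103: 13+18+25+16+18 = 90
… (106 more)
Hub - #103 - #102 - #105 - #101 - #104: 3+9+16+6+18 = 52  ← best
The minimum is 52.
One shortest path: Hub → #103 → #102 → #105 → #101 → #104.

Shortest open route: 52 km.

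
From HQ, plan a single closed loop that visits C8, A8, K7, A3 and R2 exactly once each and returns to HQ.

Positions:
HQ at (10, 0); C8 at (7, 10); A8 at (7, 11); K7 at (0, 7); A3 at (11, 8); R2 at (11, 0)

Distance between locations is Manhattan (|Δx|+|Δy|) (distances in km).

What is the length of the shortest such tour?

HQ→C8→A8→K7→A3→R2→HQ: 13+1+11+12+8+1 = 46
HQ→C8→A8→K7→R2→A3→HQ: 13+1+11+18+8+9 = 60
HQ→C8→A8→A3→K7→R2→HQ: 13+1+7+12+18+1 = 52
HQ→C8→A8→A3→R2→K7→HQ: 13+1+7+8+18+17 = 64
HQ→C8→A8→R2→K7→A3→HQ: 13+1+15+18+12+9 = 68
HQ→C8→A8→R2→A3→K7→HQ: 13+1+15+8+12+17 = 66
HQ→C8→K7→A8→A3→R2→HQ: 13+10+11+7+8+1 = 50
HQ→C8→K7→A8→R2→A3→HQ: 13+10+11+15+8+9 = 66
HQ→C8→K7→A3→A8→R2→HQ: 13+10+12+7+15+1 = 58
HQ→C8→K7→A3→R2→A8→HQ: 13+10+12+8+15+14 = 72
HQ→C8→K7→R2→A8→A3→HQ: 13+10+18+15+7+9 = 72
HQ→C8→K7→R2→A3→A8→HQ: 13+10+18+8+7+14 = 70
HQ→C8→A3→A8→K7→R2→HQ: 13+6+7+11+18+1 = 56
HQ→C8→A3→A8→R2→K7→HQ: 13+6+7+15+18+17 = 76
… (46 more)
HQ→K7→C8→A8→A3→R2→HQ: 17+10+1+7+8+1 = 44  ← best
The minimum is 44.
One optimal route: HQ → K7 → C8 → A8 → A3 → R2 → HQ (or its reverse).

Minimum total distance: 44 km.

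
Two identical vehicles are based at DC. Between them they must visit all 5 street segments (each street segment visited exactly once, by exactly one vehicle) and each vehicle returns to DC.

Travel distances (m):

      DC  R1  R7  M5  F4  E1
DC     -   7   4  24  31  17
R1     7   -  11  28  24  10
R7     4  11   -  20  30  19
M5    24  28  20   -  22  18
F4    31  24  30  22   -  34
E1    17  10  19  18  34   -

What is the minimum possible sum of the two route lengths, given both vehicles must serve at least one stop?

Minimum combined distance: 96 m.

There are 2^4 − 1 = 15 ways to divide the 5 stops into two non-empty groups. For each, the best each vehicle can do is its own shortest tour through its group:
  {R1} + {R7, M5, F4, E1}: 14 + 91 = 105
  {R7} + {R1, M5, F4, E1}: 8 + 88 = 96
  {R1, R7} + {M5, F4, E1}: 22 + 88 = 110
  {M5} + {R1, R7, F4, E1}: 48 + 85 = 133
  {R1, M5} + {R7, F4, E1}: 59 + 85 = 144
  {R7, M5} + {R1, F4, E1}: 48 + 82 = 130
  … (15 splits in total)
Best: vehicle 1 DC → R7 → DC = 8; vehicle 2 DC → R1 → F4 → M5 → E1 → DC = 88; combined 96.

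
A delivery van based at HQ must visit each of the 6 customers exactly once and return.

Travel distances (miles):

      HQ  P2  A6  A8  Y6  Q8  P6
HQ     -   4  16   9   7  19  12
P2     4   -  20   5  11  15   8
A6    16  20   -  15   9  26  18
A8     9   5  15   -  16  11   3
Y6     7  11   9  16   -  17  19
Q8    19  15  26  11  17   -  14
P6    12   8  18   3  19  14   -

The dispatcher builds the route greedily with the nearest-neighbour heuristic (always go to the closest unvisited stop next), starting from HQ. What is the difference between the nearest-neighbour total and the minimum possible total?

HQ: P2=4, Y6=7, A8=9, P6=12, A6=16, Q8=19 ⇒ P2
P2: A8=5, P6=8, Y6=11, Q8=15, A6=20 ⇒ A8
A8: P6=3, Q8=11, A6=15, Y6=16 ⇒ P6
P6: Q8=14, A6=18, Y6=19 ⇒ Q8
Q8: Y6=17, A6=26 ⇒ Y6
Y6: A6=9 ⇒ A6
NN route HQ → P2 → A8 → P6 → Q8 → Y6 → A6 → HQ costs 68.
Optimal: HQ → P2 → Q8 → A8 → P6 → A6 → Y6 → HQ costs 67 (by enumerating all 360 distinct tours).
Excess = 68 − 67 = 1.

Excess over optimum: 1 miles.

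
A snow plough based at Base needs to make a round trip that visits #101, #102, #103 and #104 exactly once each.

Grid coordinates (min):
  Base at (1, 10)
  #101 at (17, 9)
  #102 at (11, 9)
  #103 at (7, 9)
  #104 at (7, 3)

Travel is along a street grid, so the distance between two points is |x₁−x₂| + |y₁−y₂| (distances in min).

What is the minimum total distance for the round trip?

With 4 stops there are 4!/2 = 12 distinct round trips (a route and its reverse cost the same).
Base→#101→#102→#103→#104→Base: 17+6+4+6+13 = 46
Base→#101→#102→#104→#103→Base: 17+6+10+6+7 = 46
Base→#101→#103→#102→#104→Base: 17+10+4+10+13 = 54
Base→#101→#103→#104→#102→Base: 17+10+6+10+11 = 54
Base→#101→#104→#102→#103→Base: 17+16+10+4+7 = 54
Base→#101→#104→#103→#102→Base: 17+16+6+4+11 = 54
Base→#102→#101→#103→#104→Base: 11+6+10+6+13 = 46
Base→#102→#101→#104→#103→Base: 11+6+16+6+7 = 46
Base→#102→#103→#101→#104→Base: 11+4+10+16+13 = 54
Base→#102→#104→#101→#103→Base: 11+10+16+10+7 = 54
Base→#103→#101→#102→#104→Base: 7+10+6+10+13 = 46
Base→#103→#102→#101→#104→Base: 7+4+6+16+13 = 46
The minimum is 46.
One optimal route: Base → #101 → #102 → #103 → #104 → Base (or its reverse).

Minimum total distance: 46 min.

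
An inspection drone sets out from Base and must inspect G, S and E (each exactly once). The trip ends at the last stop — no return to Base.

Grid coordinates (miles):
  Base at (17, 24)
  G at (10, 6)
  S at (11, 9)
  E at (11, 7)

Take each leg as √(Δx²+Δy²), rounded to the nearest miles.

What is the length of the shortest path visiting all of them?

Minimum one-way distance = 19 miles.

There are 3! = 6 possible orderings.
Base → G → S → E: 19+3+2 = 24
Base → G → E → S: 19+1+2 = 22
Base → S → G → E: 16+3+1 = 20
Base → S → E → G: 16+2+1 = 19
Base → E → G → S: 18+1+3 = 22
Base → E → S → G: 18+2+3 = 23
The minimum is 19.
One shortest path: Base → S → E → G.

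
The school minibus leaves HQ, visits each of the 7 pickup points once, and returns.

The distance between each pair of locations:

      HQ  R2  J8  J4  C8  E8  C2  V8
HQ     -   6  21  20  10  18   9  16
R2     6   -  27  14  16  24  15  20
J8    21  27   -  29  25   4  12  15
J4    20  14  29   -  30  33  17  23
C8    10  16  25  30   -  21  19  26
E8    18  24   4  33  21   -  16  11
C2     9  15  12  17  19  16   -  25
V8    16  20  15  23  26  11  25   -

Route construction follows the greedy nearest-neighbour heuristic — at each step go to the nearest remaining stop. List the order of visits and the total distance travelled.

Total distance 100 via the nearest-neighbour route HQ → R2 → J4 → C2 → J8 → E8 → V8 → C8 → HQ.

At HQ the remaining stops are R2 6, C2 9, C8 10, V8 16, E8 18, J4 20, J8 21; go to R2.
At R2 the remaining stops are J4 14, C2 15, C8 16, V8 20, E8 24, J8 27; go to J4.
At J4 the remaining stops are C2 17, V8 23, J8 29, C8 30, E8 33; go to C2.
At C2 the remaining stops are J8 12, E8 16, C8 19, V8 25; go to J8.
At J8 the remaining stops are E8 4, V8 15, C8 25; go to E8.
At E8 the remaining stops are V8 11, C8 21; go to V8.
At V8 the remaining stops are C8 26; go to C8.
Return C8→HQ: 10.
Total = 6 + 14 + 17 + 12 + 4 + 11 + 26 + 10 = 100.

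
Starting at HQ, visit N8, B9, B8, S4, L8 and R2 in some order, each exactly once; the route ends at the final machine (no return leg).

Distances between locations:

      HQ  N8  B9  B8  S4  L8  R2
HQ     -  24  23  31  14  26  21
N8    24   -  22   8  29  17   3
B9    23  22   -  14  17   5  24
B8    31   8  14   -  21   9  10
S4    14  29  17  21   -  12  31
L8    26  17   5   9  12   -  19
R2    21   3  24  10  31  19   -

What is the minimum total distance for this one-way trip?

56 — the minimum one-way total.

There are 6! = 720 possible orderings.
HQ - N8 - B9 - B8 - S4 - L8 - R2: 24+22+14+21+12+19 = 112
HQ - N8 - B9 - B8 - S4 - R2 - L8: 24+22+14+21+31+19 = 131
HQ - N8 - B9 - B8 - L8 - S4 - R2: 24+22+14+9+12+31 = 112
HQ - N8 - B9 - B8 - L8 - R2 - S4: 24+22+14+9+19+31 = 119
HQ - N8 - B9 - B8 - R2 - S4 - L8: 24+22+14+10+31+12 = 113
HQ - N8 - B9 - B8 - R2 - L8 - S4: 24+22+14+10+19+12 = 101
HQ - N8 - B9 - S4 - B8 - L8 - R2: 24+22+17+21+9+19 = 112
HQ - N8 - B9 - S4 - B8 - R2 - L8: 24+22+17+21+10+19 = 113
… (712 more)
HQ - S4 - B9 - L8 - B8 - N8 - R2: 14+17+5+9+8+3 = 56  ← best
The minimum is 56.
One shortest path: HQ → S4 → B9 → L8 → B8 → N8 → R2.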